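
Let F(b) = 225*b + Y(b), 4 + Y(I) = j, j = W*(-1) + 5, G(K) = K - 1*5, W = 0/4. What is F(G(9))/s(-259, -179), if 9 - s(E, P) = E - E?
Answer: 901/9 ≈ 100.11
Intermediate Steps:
W = 0 (W = 0*(¼) = 0)
G(K) = -5 + K (G(K) = K - 5 = -5 + K)
s(E, P) = 9 (s(E, P) = 9 - (E - E) = 9 - 1*0 = 9 + 0 = 9)
j = 5 (j = 0*(-1) + 5 = 0 + 5 = 5)
Y(I) = 1 (Y(I) = -4 + 5 = 1)
F(b) = 1 + 225*b (F(b) = 225*b + 1 = 1 + 225*b)
F(G(9))/s(-259, -179) = (1 + 225*(-5 + 9))/9 = (1 + 225*4)*(⅑) = (1 + 900)*(⅑) = 901*(⅑) = 901/9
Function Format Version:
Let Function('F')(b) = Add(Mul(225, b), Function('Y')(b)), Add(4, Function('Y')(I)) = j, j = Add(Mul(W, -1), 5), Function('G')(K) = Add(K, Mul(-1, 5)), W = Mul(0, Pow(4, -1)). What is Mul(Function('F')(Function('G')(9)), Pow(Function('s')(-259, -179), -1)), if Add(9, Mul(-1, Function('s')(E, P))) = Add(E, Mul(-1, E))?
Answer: Rational(901, 9) ≈ 100.11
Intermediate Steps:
W = 0 (W = Mul(0, Rational(1, 4)) = 0)
Function('G')(K) = Add(-5, K) (Function('G')(K) = Add(K, -5) = Add(-5, K))
Function('s')(E, P) = 9 (Function('s')(E, P) = Add(9, Mul(-1, Add(E, Mul(-1, E)))) = Add(9, Mul(-1, 0)) = Add(9, 0) = 9)
j = 5 (j = Add(Mul(0, -1), 5) = Add(0, 5) = 5)
Function('Y')(I) = 1 (Function('Y')(I) = Add(-4, 5) = 1)
Function('F')(b) = Add(1, Mul(225, b)) (Function('F')(b) = Add(Mul(225, b), 1) = Add(1, Mul(225, b)))
Mul(Function('F')(Function('G')(9)), Pow(Function('s')(-259, -179), -1)) = Mul(Add(1, Mul(225, Add(-5, 9))), Pow(9, -1)) = Mul(Add(1, Mul(225, 4)), Rational(1, 9)) = Mul(Add(1, 900), Rational(1, 9)) = Mul(901, Rational(1, 9)) = Rational(901, 9)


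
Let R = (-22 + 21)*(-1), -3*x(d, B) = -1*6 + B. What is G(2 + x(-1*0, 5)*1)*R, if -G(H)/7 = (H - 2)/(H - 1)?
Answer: -7/4 ≈ -1.7500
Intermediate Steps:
x(d, B) = 2 - B/3 (x(d, B) = -(-1*6 + B)/3 = -(-6 + B)/3 = 2 - B/3)
G(H) = -7*(-2 + H)/(-1 + H) (G(H) = -7*(H - 2)/(H - 1) = -7*(-2 + H)/(-1 + H))
R = 1 (R = -1*(-1) = 1)
G(2 + x(-1*0, 5)*1)*R = (7*(2 - (2 + (2 - 1/3*5)*1))/(-1 + (2 + (2 - 1/3*5)*1)))*1 = (7*(2 - (2 + (2 - 5/3)*1))/(-1 + (2 + (2 - 5/3)*1)))*1 = (7*(2 - (2 + (1/3)*1))/(-1 + (2 + (1/3)*1)))*1 = (7*(2 - (2 + 1/3))/(-1 + (2 + 1/3)))*1 = (7*(2 - 1*7/3)/(-1 + 7/3))*1 = (7*(2 - 7/3)/(4/3))*1 = (7*(3/4)*(-1/3))*1 = -7/4*1 = -7/4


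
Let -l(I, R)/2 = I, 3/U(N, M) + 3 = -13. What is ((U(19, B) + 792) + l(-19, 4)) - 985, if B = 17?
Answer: -2483/16 ≈ -155.19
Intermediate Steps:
U(N, M) = -3/16 (U(N, M) = 3/(-3 - 13) = 3/(-16) = 3*(-1/16) = -3/16)
l(I, R) = -2*I
((U(19, B) + 792) + l(-19, 4)) - 985 = ((-3/16 + 792) - 2*(-19)) - 985 = (12669/16 + 38) - 985 = 13277/16 - 985 = -2483/16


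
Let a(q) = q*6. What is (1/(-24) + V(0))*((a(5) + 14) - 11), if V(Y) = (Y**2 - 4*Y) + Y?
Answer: -11/8 ≈ -1.3750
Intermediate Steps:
a(q) = 6*q
V(Y) = Y**2 - 3*Y
(1/(-24) + V(0))*((a(5) + 14) - 11) = (1/(-24) + 0*(-3 + 0))*((6*5 + 14) - 11) = (-1/24 + 0*(-3))*((30 + 14) - 11) = (-1/24 + 0)*(44 - 11) = -1/24*33 = -11/8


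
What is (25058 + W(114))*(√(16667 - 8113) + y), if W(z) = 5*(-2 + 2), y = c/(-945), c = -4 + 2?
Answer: 50116/945 + 25058*√8554 ≈ 2.3176e+6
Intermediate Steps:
c = -2
y = 2/945 (y = -2/(-945) = -2*(-1/945) = 2/945 ≈ 0.0021164)
W(z) = 0 (W(z) = 5*0 = 0)
(25058 + W(114))*(√(16667 - 8113) + y) = (25058 + 0)*(√(16667 - 8113) + 2/945) = 25058*(√8554 + 2/945) = 25058*(2/945 + √8554) = 50116/945 + 25058*√8554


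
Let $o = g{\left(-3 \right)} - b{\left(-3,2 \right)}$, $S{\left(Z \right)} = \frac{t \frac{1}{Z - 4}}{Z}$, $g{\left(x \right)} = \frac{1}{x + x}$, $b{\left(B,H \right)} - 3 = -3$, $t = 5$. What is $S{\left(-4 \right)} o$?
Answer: $- \frac{5}{192} \approx -0.026042$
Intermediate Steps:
$b{\left(B,H \right)} = 0$ ($b{\left(B,H \right)} = 3 - 3 = 0$)
$g{\left(x \right)} = \frac{1}{2 x}$
$S{\left(Z \right)} = \frac{5}{Z \left(-4 + Z\right)}$ ($S{\left(Z \right)} = \frac{5 \frac{1}{Z - 4}}{Z} = \frac{5 \frac{1}{-4 + Z}}{Z} = \frac{5}{Z \left(-4 + Z\right)}$)
$o = - \frac{1}{6}$ ($o = \frac{1}{2 \left(-3\right)} - 0 = \frac{1}{2} \left(- \frac{1}{3}\right) + 0 = - \frac{1}{6} + 0 = - \frac{1}{6} \approx -0.16667$)
$S{\left(-4 \right)} o = \frac{5}{\left(-4\right) \left(-4 - 4\right)} \left(- \frac{1}{6}\right) = 5 \left(- \frac{1}{4}\right) \frac{1}{-8} \left(- \frac{1}{6}\right) = 5 \left(- \frac{1}{4}\right) \left(- \frac{1}{8}\right) \left(- \frac{1}{6}\right) = \frac{5}{32} \left(- \frac{1}{6}\right) = - \frac{5}{192}$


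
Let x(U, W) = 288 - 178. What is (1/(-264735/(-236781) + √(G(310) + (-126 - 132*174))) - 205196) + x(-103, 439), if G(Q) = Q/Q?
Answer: (-5395607574*√23093 + 6032578381*I)/(-29415*I + 26309*√23093) ≈ -2.0509e+5 - 0.0065813*I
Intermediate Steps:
x(U, W) = 110
G(Q) = 1
(1/(-264735/(-236781) + √(G(310) + (-126 - 132*174))) - 205196) + x(-103, 439) = (1/(-264735/(-236781) + √(1 + (-126 - 132*174))) - 205196) + 110 = (1/(-264735*(-1/236781) + √(1 + (-126 - 22968))) - 205196) + 110 = (1/(29415/26309 + √(1 - 23094)) - 205196) + 110 = (1/(29415/26309 + √(-23093)) - 205196) + 110 = (1/(29415/26309 + I*√23093) - 205196) + 110 = (-205196 + 1/(29415/26309 + I*√23093)) + 110 = -205086 + 1/(29415/26309 + I*√23093)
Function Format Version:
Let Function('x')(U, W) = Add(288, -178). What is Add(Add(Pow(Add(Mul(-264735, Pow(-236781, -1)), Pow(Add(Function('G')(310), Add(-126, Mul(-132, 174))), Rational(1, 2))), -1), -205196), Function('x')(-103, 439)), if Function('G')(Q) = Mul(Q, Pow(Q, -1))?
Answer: Mul(Pow(Add(Mul(-29415, I), Mul(26309, Pow(23093, Rational(1, 2)))), -1), Add(Mul(-5395607574, Pow(23093, Rational(1, 2))), Mul(6032578381, I))) ≈ Add(-2.0509e+5, Mul(-0.0065813, I))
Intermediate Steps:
Function('x')(U, W) = 110
Function('G')(Q) = 1
Add(Add(Pow(Add(Mul(-264735, Pow(-236781, -1)), Pow(Add(Function('G')(310), Add(-126, Mul(-132, 174))), Rational(1, 2))), -1), -205196), Function('x')(-103, 439)) = Add(Add(Pow(Add(Mul(-264735, Pow(-236781, -1)), Pow(Add(1, Add(-126, Mul(-132, 174))), Rational(1, 2))), -1), -205196), 110) = Add(Add(Pow(Add(Mul(-264735, Rational(-1, 236781)), Pow(Add(1, Add(-126, -22968)), Rational(1, 2))), -1), -205196), 110) = Add(Add(Pow(Add(Rational(29415, 26309), Pow(Add(1, -23094), Rational(1, 2))), -1), -205196), 110) = Add(Add(Pow(Add(Rational(29415, 26309), Pow(-23093, Rational(1, 2))), -1), -205196), 110) = Add(Add(Pow(Add(Rational(29415, 26309), Mul(I, Pow(23093, Rational(1, 2)))), -1), -205196), 110) = Add(Add(-205196, Pow(Add(Rational(29415, 26309), Mul(I, Pow(23093, Rational(1, 2)))), -1)), 110) = Add(-205086, Pow(Add(Rational(29415, 26309), Mul(I, Pow(23093, Rational(1, 2)))), -1))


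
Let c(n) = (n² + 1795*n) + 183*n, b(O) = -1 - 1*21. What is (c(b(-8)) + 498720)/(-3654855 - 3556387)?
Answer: -227844/3605621 ≈ -0.063191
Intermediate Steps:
b(O) = -22 (b(O) = -1 - 21 = -22)
c(n) = n² + 1978*n
(c(b(-8)) + 498720)/(-3654855 - 3556387) = (-22*(1978 - 22) + 498720)/(-3654855 - 3556387) = (-22*1956 + 498720)/(-7211242) = (-43032 + 498720)*(-1/7211242) = 455688*(-1/7211242) = -227844/3605621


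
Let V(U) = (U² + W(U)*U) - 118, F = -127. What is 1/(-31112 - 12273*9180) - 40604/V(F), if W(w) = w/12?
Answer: -194058356334661/82945003992300 ≈ -2.3396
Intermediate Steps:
W(w) = w/12 (W(w) = w*(1/12) = w/12)
V(U) = -118 + 13*U²/12 (V(U) = (U² + (U/12)*U) - 118 = (U² + U²/12) - 118 = 13*U²/12 - 118 = -118 + 13*U²/12)
1/(-31112 - 12273*9180) - 40604/V(F) = 1/(-31112 - 12273*9180) - 40604/(-118 + (13/12)*(-127)²) = (1/9180)/(-43385) - 40604/(-118 + (13/12)*16129) = -1/43385*1/9180 - 40604/(-118 + 209677/12) = -1/398274300 - 40604/208261/12 = -1/398274300 - 40604*12/208261 = -1/398274300 - 487248/208261 = -194058356334661/82945003992300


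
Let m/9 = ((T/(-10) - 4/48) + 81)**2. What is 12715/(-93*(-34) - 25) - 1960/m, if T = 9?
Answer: 290616268715/72306598337 ≈ 4.0192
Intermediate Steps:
m = 23049601/400 (m = 9*((9/(-10) - 4/48) + 81)**2 = 9*((9*(-1/10) - 4*1/48) + 81)**2 = 9*((-9/10 - 1/12) + 81)**2 = 9*(-59/60 + 81)**2 = 9*(4801/60)**2 = 9*(23049601/3600) = 23049601/400 ≈ 57624.)
12715/(-93*(-34) - 25) - 1960/m = 12715/(-93*(-34) - 25) - 1960/23049601/400 = 12715/(3162 - 25) - 1960*400/23049601 = 12715/3137 - 784000/23049601 = 290616268715/72306598337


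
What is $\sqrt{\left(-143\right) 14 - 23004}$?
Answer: $i \sqrt{25006} \approx 158.13 i$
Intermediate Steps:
$\sqrt{\left(-143\right) 14 - 23004} = \sqrt{-2002 - 23004} = \sqrt{-25006} = i \sqrt{25006}$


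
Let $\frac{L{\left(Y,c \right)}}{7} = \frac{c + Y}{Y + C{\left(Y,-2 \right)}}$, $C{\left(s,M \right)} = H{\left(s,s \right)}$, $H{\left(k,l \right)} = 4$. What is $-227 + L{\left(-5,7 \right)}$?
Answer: $-241$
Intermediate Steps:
$C{\left(s,M \right)} = 4$
$L{\left(Y,c \right)} = \frac{7 \left(Y + c\right)}{4 + Y}$ ($L{\left(Y,c \right)} = 7 \frac{c + Y}{Y + 4} = 7 \frac{Y + c}{4 + Y} = \frac{7 \left(Y + c\right)}{4 + Y}$)
$-227 + L{\left(-5,7 \right)} = -227 + \frac{7 \left(-5 + 7\right)}{4 - 5} = -227 + 7 \frac{1}{-1} \cdot 2 = -227 + 7 \left(-1\right) 2 = -227 - 14 = -241$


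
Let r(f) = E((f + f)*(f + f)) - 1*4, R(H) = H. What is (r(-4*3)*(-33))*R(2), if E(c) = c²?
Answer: -21896952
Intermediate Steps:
r(f) = -4 + 16*f⁴ (r(f) = ((f + f)*(f + f))² - 1*4 = ((2*f)*(2*f))² - 4 = (4*f²)² - 4 = 16*f⁴ - 4 = -4 + 16*f⁴)
(r(-4*3)*(-33))*R(2) = ((-4 + 16*(-4*3)⁴)*(-33))*2 = ((-4 + 16*(-12)⁴)*(-33))*2 = ((-4 + 16*20736)*(-33))*2 = ((-4 + 331776)*(-33))*2 = (331772*(-33))*2 = -10948476*2 = -21896952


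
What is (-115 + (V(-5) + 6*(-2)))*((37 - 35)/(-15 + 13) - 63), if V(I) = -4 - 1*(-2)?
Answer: 8256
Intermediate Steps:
V(I) = -2 (V(I) = -4 + 2 = -2)
(-115 + (V(-5) + 6*(-2)))*((37 - 35)/(-15 + 13) - 63) = (-115 + (-2 + 6*(-2)))*((37 - 35)/(-15 + 13) - 63) = (-115 + (-2 - 12))*(2/(-2) - 63) = (-115 - 14)*(2*(-½) - 63) = -129*(-1 - 63) = -129*(-64) = 8256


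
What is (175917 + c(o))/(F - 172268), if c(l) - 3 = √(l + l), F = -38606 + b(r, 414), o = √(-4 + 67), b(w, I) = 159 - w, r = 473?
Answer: -14660/17599 - √6*7^(¼)/211188 ≈ -0.83302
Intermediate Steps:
o = 3*√7 (o = √63 = 3*√7 ≈ 7.9373)
F = -38920 (F = -38606 + (159 - 1*473) = -38606 + (159 - 473) = -38606 - 314 = -38920)
c(l) = 3 + √2*√l (c(l) = 3 + √(l + l) = 3 + √(2*l) = 3 + √2*√l)
(175917 + c(o))/(F - 172268) = (175917 + (3 + √2*√(3*√7)))/(-38920 - 172268) = (175917 + (3 + √2*(√3*7^(¼))))/(-211188) = (175917 + (3 + √6*7^(¼)))*(-1/211188) = (175920 + √6*7^(¼))*(-1/211188) = -14660/17599 - √6*7^(¼)/211188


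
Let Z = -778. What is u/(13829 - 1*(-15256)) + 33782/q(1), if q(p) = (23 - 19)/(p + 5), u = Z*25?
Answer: 294760951/5817 ≈ 50672.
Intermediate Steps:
u = -19450 (u = -778*25 = -19450)
q(p) = 4/(5 + p)
u/(13829 - 1*(-15256)) + 33782/q(1) = -19450/(13829 - 1*(-15256)) + 33782/((4/(5 + 1))) = -19450/(13829 + 15256) + 33782/((4/6)) = -19450/29085 + 33782/((4*(⅙))) = -19450*1/29085 + 33782/(⅔) = -3890/5817 + 33782*(3/2) = -3890/5817 + 50673 = 294760951/5817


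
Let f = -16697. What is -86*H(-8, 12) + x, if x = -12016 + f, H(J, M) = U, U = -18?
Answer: -27165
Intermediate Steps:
H(J, M) = -18
x = -28713 (x = -12016 - 16697 = -28713)
-86*H(-8, 12) + x = -86*(-18) - 28713 = 1548 - 28713 = -27165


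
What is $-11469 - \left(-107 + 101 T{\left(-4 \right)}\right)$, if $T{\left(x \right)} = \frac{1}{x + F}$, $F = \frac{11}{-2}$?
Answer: $- \frac{215676}{19} \approx -11351.0$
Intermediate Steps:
$F = - \frac{11}{2}$ ($F = 11 \left(- \frac{1}{2}\right) = - \frac{11}{2} \approx -5.5$)
$T{\left(x \right)} = \frac{1}{- \frac{11}{2} + x}$ ($T{\left(x \right)} = \frac{1}{x - \frac{11}{2}} = \frac{1}{- \frac{11}{2} + x}$)
$-11469 - \left(-107 + 101 T{\left(-4 \right)}\right) = -11469 + \left(- 101 \frac{2}{-11 + 2 \left(-4\right)} + 107\right) = -11469 + \left(- 101 \frac{2}{-11 - 8} + 107\right) = -11469 + \left(- 101 \frac{2}{-19} + 107\right) = -11469 + \left(- 101 \cdot 2 \left(- \frac{1}{19}\right) + 107\right) = -11469 + \left(\left(-101\right) \left(- \frac{2}{19}\right) + 107\right) = -11469 + \left(\frac{202}{19} + 107\right) = -11469 + \frac{2235}{19} = - \frac{215676}{19}$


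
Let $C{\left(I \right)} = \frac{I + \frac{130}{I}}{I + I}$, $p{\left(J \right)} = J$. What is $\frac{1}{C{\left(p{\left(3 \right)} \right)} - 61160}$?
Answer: $- \frac{18}{1100741} \approx -1.6353 \cdot 10^{-5}$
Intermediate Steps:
$C{\left(I \right)} = \frac{I + \frac{130}{I}}{2 I}$
$\frac{1}{C{\left(p{\left(3 \right)} \right)} - 61160} = \frac{1}{\left(\frac{1}{2} + \frac{65}{9}\right) - 61160} = \frac{1}{\frac{139}{18} - 61160} = \frac{1}{- \frac{1100741}{18}} = - \frac{18}{1100741}$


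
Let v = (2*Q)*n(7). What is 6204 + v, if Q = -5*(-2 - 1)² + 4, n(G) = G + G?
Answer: 5056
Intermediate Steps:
n(G) = 2*G
Q = -41 (Q = -5*(-3)² + 4 = -5*9 + 4 = -45 + 4 = -41)
v = -1148 (v = (2*(-41))*(2*7) = -82*14 = -1148)
6204 + v = 6204 - 1148 = 5056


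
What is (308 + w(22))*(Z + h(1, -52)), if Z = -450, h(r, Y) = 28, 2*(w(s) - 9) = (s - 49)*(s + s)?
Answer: 116894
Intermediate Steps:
w(s) = 9 + s*(-49 + s) (w(s) = 9 + ((s - 49)*(s + s))/2 = 9 + ((-49 + s)*(2*s))/2 = 9 + (2*s*(-49 + s))/2 = 9 + s*(-49 + s))
(308 + w(22))*(Z + h(1, -52)) = (308 + (9 + 22² - 49*22))*(-450 + 28) = (308 + (9 + 484 - 1078))*(-422) = (308 - 585)*(-422) = -277*(-422) = 116894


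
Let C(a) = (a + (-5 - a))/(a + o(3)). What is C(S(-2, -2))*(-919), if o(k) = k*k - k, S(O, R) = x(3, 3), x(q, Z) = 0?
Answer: 4595/6 ≈ 765.83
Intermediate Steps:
S(O, R) = 0
o(k) = k² - k
C(a) = -5/(6 + a) (C(a) = (a + (-5 - a))/(a + 3*(-1 + 3)) = -5/(a + 3*2) = -5/(a + 6) = -5/(6 + a))
C(S(-2, -2))*(-919) = -5/(6 + 0)*(-919) = -5/6*(-919) = -5*⅙*(-919) = -⅚*(-919) = 4595/6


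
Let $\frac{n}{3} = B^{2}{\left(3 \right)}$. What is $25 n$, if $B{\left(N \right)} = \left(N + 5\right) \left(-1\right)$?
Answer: $4800$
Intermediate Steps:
$B{\left(N \right)} = -5 - N$ ($B{\left(N \right)} = \left(5 + N\right) \left(-1\right) = -5 - N$)
$n = 192$ ($n = 3 \left(-5 - 3\right)^{2} = 3 \left(-8\right)^{2} = 3 \cdot 64 = 192$)
$25 n = 25 \cdot 192 = 4800$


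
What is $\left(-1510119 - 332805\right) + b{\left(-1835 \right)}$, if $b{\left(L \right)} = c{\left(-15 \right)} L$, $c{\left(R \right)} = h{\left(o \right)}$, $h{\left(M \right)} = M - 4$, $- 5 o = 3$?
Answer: $-1834483$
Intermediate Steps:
$o = - \frac{3}{5}$ ($o = \left(- \frac{1}{5}\right) 3 = - \frac{3}{5} \approx -0.6$)
$h{\left(M \right)} = -4 + M$
$c{\left(R \right)} = - \frac{23}{5}$ ($c{\left(R \right)} = -4 - \frac{3}{5} = - \frac{23}{5}$)
$b{\left(L \right)} = - \frac{23 L}{5}$
$\left(-1510119 - 332805\right) + b{\left(-1835 \right)} = \left(-1510119 - 332805\right) - -8441 = -1842924 + 8441 = -1834483$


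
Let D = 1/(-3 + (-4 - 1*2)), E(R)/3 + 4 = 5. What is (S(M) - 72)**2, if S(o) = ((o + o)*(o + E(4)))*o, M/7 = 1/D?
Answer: 226911227904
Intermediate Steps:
E(R) = 3 (E(R) = -12 + 3*5 = -12 + 15 = 3)
D = -1/9 (D = 1/(-3 + (-4 - 2)) = 1/(-3 - 6) = 1/(-9) = -1/9 ≈ -0.11111)
M = -63 (M = 7/(-1/9) = 7*(-9) = -63)
S(o) = 2*o**2*(3 + o) (S(o) = ((o + o)*(o + 3))*o = ((2*o)*(3 + o))*o = (2*o*(3 + o))*o = 2*o**2*(3 + o))
(S(M) - 72)**2 = (2*(-63)**2*(3 - 63) - 72)**2 = (2*3969*(-60) - 72)**2 = (-476280 - 72)**2 = (-476352)**2 = 226911227904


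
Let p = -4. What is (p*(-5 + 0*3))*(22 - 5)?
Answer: 340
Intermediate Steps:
(p*(-5 + 0*3))*(22 - 5) = (-4*(-5 + 0*3))*(22 - 5) = -4*(-5 + 0)*17 = -4*(-5)*17 = 20*17 = 340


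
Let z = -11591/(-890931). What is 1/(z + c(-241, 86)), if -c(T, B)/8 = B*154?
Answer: -890931/94395909721 ≈ -9.4382e-6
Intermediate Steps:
c(T, B) = -1232*B (c(T, B) = -8*B*154 = -1232*B)
z = 11591/890931 (z = -11591*(-1/890931) = 11591/890931 ≈ 0.013010)
1/(z + c(-241, 86)) = 1/(11591/890931 - 1232*86) = 1/(11591/890931 - 105952) = 1/(-94395909721/890931) = -890931/94395909721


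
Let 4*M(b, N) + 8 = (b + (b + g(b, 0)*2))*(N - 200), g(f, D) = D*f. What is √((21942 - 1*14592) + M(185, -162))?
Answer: I*√26137 ≈ 161.67*I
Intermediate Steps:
M(b, N) = -2 + b*(-200 + N)/2 (M(b, N) = -2 + ((b + (b + (0*b)*2))*(N - 200))/4 = -2 + ((b + (b + 0*2))*(-200 + N))/4 = -2 + ((b + (b + 0))*(-200 + N))/4 = -2 + ((b + b)*(-200 + N))/4 = -2 + ((2*b)*(-200 + N))/4 = -2 + (2*b*(-200 + N))/4 = -2 + b*(-200 + N)/2)
√((21942 - 1*14592) + M(185, -162)) = √((21942 - 1*14592) + (-2 - 100*185 + (½)*(-162)*185)) = √((21942 - 14592) + (-2 - 18500 - 14985)) = √(7350 - 33487) = √(-26137) = I*√26137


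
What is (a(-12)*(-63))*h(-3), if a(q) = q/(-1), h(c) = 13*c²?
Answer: -88452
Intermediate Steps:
a(q) = -q (a(q) = q*(-1) = -q)
(a(-12)*(-63))*h(-3) = (-1*(-12)*(-63))*(13*(-3)²) = (12*(-63))*(13*9) = -756*117 = -88452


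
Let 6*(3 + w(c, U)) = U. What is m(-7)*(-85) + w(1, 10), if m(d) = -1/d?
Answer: -283/21 ≈ -13.476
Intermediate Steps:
w(c, U) = -3 + U/6
m(-7)*(-85) + w(1, 10) = -1/(-7)*(-85) + (-3 + (1/6)*10) = -1*(-1/7)*(-85) + (-3 + 5/3) = (1/7)*(-85) - 4/3 = -85/7 - 4/3 = -283/21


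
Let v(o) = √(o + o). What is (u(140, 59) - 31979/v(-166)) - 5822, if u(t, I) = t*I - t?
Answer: 2298 + 31979*I*√83/166 ≈ 2298.0 + 1755.1*I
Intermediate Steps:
v(o) = √2*√o (v(o) = √(2*o) = √2*√o)
u(t, I) = -t + I*t (u(t, I) = I*t - t = -t + I*t)
(u(140, 59) - 31979/v(-166)) - 5822 = (140*(-1 + 59) - 31979*(-I*√83/166)) - 5822 = (140*58 - 31979*(-I*√83/166)) - 5822 = (8120 - 31979*(-I*√83/166)) - 5822 = (8120 - (-31979)*I*√83/166) - 5822 = (8120 + 31979*I*√83/166) - 5822 = 2298 + 31979*I*√83/166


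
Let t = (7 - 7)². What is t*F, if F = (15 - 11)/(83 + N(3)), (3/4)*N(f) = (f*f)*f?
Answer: 0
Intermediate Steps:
N(f) = 4*f³/3 (N(f) = 4*((f*f)*f)/3 = 4*(f²*f)/3 = 4*f³/3)
t = 0 (t = 0² = 0)
F = 4/119 (F = (15 - 11)/(83 + (4/3)*3³) = 4/(83 + (4/3)*27) = 4/(83 + 36) = 4/119 ≈ 0.033613)
t*F = 0*(4/119) = 0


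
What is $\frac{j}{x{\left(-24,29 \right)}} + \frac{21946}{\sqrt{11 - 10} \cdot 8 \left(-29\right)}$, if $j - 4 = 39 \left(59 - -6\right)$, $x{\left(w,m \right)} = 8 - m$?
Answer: $- \frac{524957}{2436} \approx -215.5$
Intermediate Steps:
$j = 2539$ ($j = 4 + 39 \left(59 - -6\right) = 4 + 39 \left(59 + 6\right) = 4 + 39 \cdot 65 = 4 + 2535 = 2539$)
$\frac{j}{x{\left(-24,29 \right)}} + \frac{21946}{\sqrt{11 - 10} \cdot 8 \left(-29\right)} = \frac{2539}{8 - 29} + \frac{21946}{\sqrt{11 - 10} \cdot 8 \left(-29\right)} = \frac{2539}{8 - 29} + \frac{21946}{\sqrt{1} \cdot 8 \left(-29\right)} = \frac{2539}{-21} + \frac{21946}{1 \cdot 8 \left(-29\right)} = 2539 \left(- \frac{1}{21}\right) + \frac{21946}{8 \left(-29\right)} = - \frac{2539}{21} + \frac{21946}{-232} = - \frac{2539}{21} + 21946 \left(- \frac{1}{232}\right) = - \frac{2539}{21} - \frac{10973}{116} = - \frac{524957}{2436}$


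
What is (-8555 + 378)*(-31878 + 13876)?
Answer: 147202354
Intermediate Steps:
(-8555 + 378)*(-31878 + 13876) = -8177*(-18002) = 147202354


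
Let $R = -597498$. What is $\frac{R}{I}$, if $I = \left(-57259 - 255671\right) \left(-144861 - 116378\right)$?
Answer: $- \frac{823}{112602645} \approx -7.3089 \cdot 10^{-6}$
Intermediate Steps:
$I = 81749520270$ ($I = \left(-312930\right) \left(-261239\right) = 81749520270$)
$\frac{R}{I} = - \frac{597498}{81749520270} = \left(-597498\right) \frac{1}{81749520270} = - \frac{823}{112602645}$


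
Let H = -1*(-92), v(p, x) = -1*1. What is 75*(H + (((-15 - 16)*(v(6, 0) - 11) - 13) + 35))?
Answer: 36450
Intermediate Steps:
v(p, x) = -1
H = 92
75*(H + (((-15 - 16)*(v(6, 0) - 11) - 13) + 35)) = 75*(92 + (((-15 - 16)*(-1 - 11) - 13) + 35)) = 75*(92 + ((-31*(-12) - 13) + 35)) = 75*(92 + ((372 - 13) + 35)) = 75*(92 + (359 + 35)) = 75*(92 + 394) = 75*486 = 36450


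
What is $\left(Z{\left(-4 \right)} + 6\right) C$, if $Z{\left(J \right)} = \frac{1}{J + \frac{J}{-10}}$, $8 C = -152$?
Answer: $- \frac{1957}{18} \approx -108.72$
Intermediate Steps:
$C = -19$ ($C = \frac{1}{8} \left(-152\right) = -19$)
$Z{\left(J \right)} = \frac{10}{9 J}$ ($Z{\left(J \right)} = \frac{1}{J + J \left(- \frac{1}{10}\right)} = \frac{1}{J - \frac{J}{10}} = \frac{1}{\frac{9}{10} J} = \frac{10}{9 J}$)
$\left(Z{\left(-4 \right)} + 6\right) C = \left(\frac{10}{9 \left(-4\right)} + 6\right) \left(-19\right) = \left(\frac{10}{9} \left(- \frac{1}{4}\right) + 6\right) \left(-19\right) = \left(- \frac{5}{18} + 6\right) \left(-19\right) = \frac{103}{18} \left(-19\right) = - \frac{1957}{18}$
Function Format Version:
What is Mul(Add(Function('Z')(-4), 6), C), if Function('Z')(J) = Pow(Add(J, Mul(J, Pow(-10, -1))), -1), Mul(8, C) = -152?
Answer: Rational(-1957, 18) ≈ -108.72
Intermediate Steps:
C = -19 (C = Mul(Rational(1, 8), -152) = -19)
Function('Z')(J) = Mul(Rational(10, 9), Pow(J, -1)) (Function('Z')(J) = Pow(Add(J, Mul(J, Rational(-1, 10))), -1) = Pow(Add(J, Mul(Rational(-1, 10), J)), -1) = Pow(Mul(Rational(9, 10), J), -1) = Mul(Rational(10, 9), Pow(J, -1)))
Mul(Add(Function('Z')(-4), 6), C) = Mul(Add(Mul(Rational(10, 9), Pow(-4, -1)), 6), -19) = Mul(Add(Mul(Rational(10, 9), Rational(-1, 4)), 6), -19) = Mul(Add(Rational(-5, 18), 6), -19) = Mul(Rational(103, 18), -19) = Rational(-1957, 18)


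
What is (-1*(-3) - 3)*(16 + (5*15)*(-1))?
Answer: 0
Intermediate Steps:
(-1*(-3) - 3)*(16 + (5*15)*(-1)) = (3 - 3)*(16 + 75*(-1)) = 0*(16 - 75) = 0*(-59) = 0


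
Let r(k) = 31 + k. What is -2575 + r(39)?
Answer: -2505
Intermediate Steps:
-2575 + r(39) = -2575 + (31 + 39) = -2575 + 70 = -2505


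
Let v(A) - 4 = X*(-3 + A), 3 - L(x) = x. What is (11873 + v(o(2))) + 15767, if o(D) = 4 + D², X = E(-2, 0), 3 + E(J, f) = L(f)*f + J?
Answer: 27619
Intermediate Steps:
L(x) = 3 - x
E(J, f) = -3 + J + f*(3 - f) (E(J, f) = -3 + ((3 - f)*f + J) = -3 + (f*(3 - f) + J) = -3 + (J + f*(3 - f)) = -3 + J + f*(3 - f))
X = -5 (X = -3 - 2 - 1*0*(-3 + 0) = -3 - 2 - 1*0*(-3) = -3 - 2 + 0 = -5)
v(A) = 19 - 5*A (v(A) = 4 - 5*(-3 + A) = 4 + (15 - 5*A) = 19 - 5*A)
(11873 + v(o(2))) + 15767 = (11873 + (19 - 5*(4 + 2²))) + 15767 = (11873 + (19 - 5*(4 + 4))) + 15767 = (11873 + (19 - 5*8)) + 15767 = (11873 + (19 - 40)) + 15767 = (11873 - 21) + 15767 = 11852 + 15767 = 27619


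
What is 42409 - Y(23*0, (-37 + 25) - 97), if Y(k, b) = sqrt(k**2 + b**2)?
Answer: 42300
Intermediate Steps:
Y(k, b) = sqrt(b**2 + k**2)
42409 - Y(23*0, (-37 + 25) - 97) = 42409 - sqrt(((-37 + 25) - 97)**2 + (23*0)**2) = 42409 - sqrt((-12 - 97)**2 + 0**2) = 42409 - sqrt((-109)**2 + 0) = 42409 - sqrt(11881 + 0) = 42409 - sqrt(11881) = 42409 - 1*109 = 42409 - 109 = 42300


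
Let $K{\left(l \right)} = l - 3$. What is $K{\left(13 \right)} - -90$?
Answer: $100$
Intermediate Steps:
$K{\left(l \right)} = -3 + l$ ($K{\left(l \right)} = l - 3 = -3 + l$)
$K{\left(13 \right)} - -90 = \left(-3 + 13\right) - -90 = 10 + 90 = 100$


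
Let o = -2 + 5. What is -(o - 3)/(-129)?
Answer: 0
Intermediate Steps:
o = 3
-(o - 3)/(-129) = -(3 - 3)/(-129) = -1*0*(-1/129) = 0*(-1/129) = 0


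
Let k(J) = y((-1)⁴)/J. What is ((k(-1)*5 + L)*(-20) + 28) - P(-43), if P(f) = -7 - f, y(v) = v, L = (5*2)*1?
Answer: -108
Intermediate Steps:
L = 10 (L = 10*1 = 10)
k(J) = 1/J (k(J) = (-1)⁴/J = 1/J)
((k(-1)*5 + L)*(-20) + 28) - P(-43) = ((5/(-1) + 10)*(-20) + 28) - (-7 - 1*(-43)) = ((-1*5 + 10)*(-20) + 28) - (-7 + 43) = ((-5 + 10)*(-20) + 28) - 1*36 = (5*(-20) + 28) - 36 = (-100 + 28) - 36 = -72 - 36 = -108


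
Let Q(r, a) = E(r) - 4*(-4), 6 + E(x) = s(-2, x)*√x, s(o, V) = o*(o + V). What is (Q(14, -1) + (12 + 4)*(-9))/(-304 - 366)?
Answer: ⅕ + 12*√14/335 ≈ 0.33403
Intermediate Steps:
s(o, V) = o*(V + o)
E(x) = -6 + √x*(4 - 2*x) (E(x) = -6 + (-2*(x - 2))*√x = -6 + (-2*(-2 + x))*√x = -6 + (4 - 2*x)*√x = -6 + √x*(4 - 2*x))
Q(r, a) = 10 + 2*√r*(2 - r) (Q(r, a) = (-6 + 2*√r*(2 - r)) - 4*(-4) = (-6 + 2*√r*(2 - r)) + 16 = 10 + 2*√r*(2 - r))
(Q(14, -1) + (12 + 4)*(-9))/(-304 - 366) = ((10 + 2*√14*(2 - 1*14)) + (12 + 4)*(-9))/(-304 - 366) = ((10 + 2*√14*(2 - 14)) + 16*(-9))/(-670) = ((10 + 2*√14*(-12)) - 144)*(-1/670) = ((10 - 24*√14) - 144)*(-1/670) = (-134 - 24*√14)*(-1/670) = ⅕ + 12*√14/335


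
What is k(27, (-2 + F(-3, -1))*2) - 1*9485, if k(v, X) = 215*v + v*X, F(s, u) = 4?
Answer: -3572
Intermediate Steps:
k(v, X) = 215*v + X*v
k(27, (-2 + F(-3, -1))*2) - 1*9485 = 27*(215 + (-2 + 4)*2) - 1*9485 = 27*(215 + 2*2) - 9485 = 27*(215 + 4) - 9485 = 27*219 - 9485 = 5913 - 9485 = -3572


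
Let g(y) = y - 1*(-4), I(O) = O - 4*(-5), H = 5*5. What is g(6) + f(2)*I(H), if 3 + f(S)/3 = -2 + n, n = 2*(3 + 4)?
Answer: 1225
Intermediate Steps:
n = 14 (n = 2*7 = 14)
H = 25
I(O) = 20 + O (I(O) = O + 20 = 20 + O)
f(S) = 27 (f(S) = -9 + 3*(-2 + 14) = -9 + 3*12 = -9 + 36 = 27)
g(y) = 4 + y (g(y) = y + 4 = 4 + y)
g(6) + f(2)*I(H) = (4 + 6) + 27*(20 + 25) = 10 + 27*45 = 10 + 1215 = 1225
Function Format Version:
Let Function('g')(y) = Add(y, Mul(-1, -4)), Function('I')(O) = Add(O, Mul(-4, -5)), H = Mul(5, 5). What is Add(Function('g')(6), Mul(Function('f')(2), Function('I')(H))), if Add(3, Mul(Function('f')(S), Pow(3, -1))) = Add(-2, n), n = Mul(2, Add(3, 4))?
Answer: 1225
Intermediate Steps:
n = 14 (n = Mul(2, 7) = 14)
H = 25
Function('I')(O) = Add(20, O) (Function('I')(O) = Add(O, 20) = Add(20, O))
Function('f')(S) = 27 (Function('f')(S) = Add(-9, Mul(3, Add(-2, 14))) = Add(-9, Mul(3, 12)) = Add(-9, 36) = 27)
Function('g')(y) = Add(4, y) (Function('g')(y) = Add(y, 4) = Add(4, y))
Add(Function('g')(6), Mul(Function('f')(2), Function('I')(H))) = Add(Add(4, 6), Mul(27, Add(20, 25))) = Add(10, Mul(27, 45)) = Add(10, 1215) = 1225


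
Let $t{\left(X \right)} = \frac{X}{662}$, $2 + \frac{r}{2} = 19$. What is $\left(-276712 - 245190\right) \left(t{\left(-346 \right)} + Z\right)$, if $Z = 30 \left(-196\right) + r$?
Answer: $\frac{1009984228498}{331} \approx 3.0513 \cdot 10^{9}$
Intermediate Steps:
$r = 34$ ($r = -4 + 2 \cdot 19 = -4 + 38 = 34$)
$t{\left(X \right)} = \frac{X}{662}$ ($t{\left(X \right)} = X \frac{1}{662} = \frac{X}{662}$)
$Z = -5846$ ($Z = 30 \left(-196\right) + 34 = -5880 + 34 = -5846$)
$\left(-276712 - 245190\right) \left(t{\left(-346 \right)} + Z\right) = \left(-276712 - 245190\right) \left(\frac{1}{662} \left(-346\right) - 5846\right) = - 521902 \left(- \frac{173}{331} - 5846\right) = \left(-521902\right) \left(- \frac{1935199}{331}\right) = \frac{1009984228498}{331}$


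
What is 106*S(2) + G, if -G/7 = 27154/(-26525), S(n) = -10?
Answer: -27926422/26525 ≈ -1052.8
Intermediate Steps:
G = 190078/26525 (G = -190078/(-26525) = -190078*(-1)/26525 = -7*(-27154/26525) = 190078/26525 ≈ 7.1660)
106*S(2) + G = 106*(-10) + 190078/26525 = -1060 + 190078/26525 = -27926422/26525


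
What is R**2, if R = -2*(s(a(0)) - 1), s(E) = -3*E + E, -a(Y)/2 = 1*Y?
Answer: 4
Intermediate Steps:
a(Y) = -2*Y
s(E) = -2*E
R = 2 (R = -2*(-(-4)*0 - 1) = -2*(-2*0 - 1) = -2*(0 - 1) = -2*(-1) = 2)
R**2 = 2**2 = 4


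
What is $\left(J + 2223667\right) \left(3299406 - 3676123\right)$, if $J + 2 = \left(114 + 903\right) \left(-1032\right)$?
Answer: $-442311340757$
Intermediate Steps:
$J = -1049546$ ($J = -2 + \left(114 + 903\right) \left(-1032\right) = -2 + 1017 \left(-1032\right) = -2 - 1049544 = -1049546$)
$\left(J + 2223667\right) \left(3299406 - 3676123\right) = \left(-1049546 + 2223667\right) \left(3299406 - 3676123\right) = 1174121 \left(-376717\right) = -442311340757$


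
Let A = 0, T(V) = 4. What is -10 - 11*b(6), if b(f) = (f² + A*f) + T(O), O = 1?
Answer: -450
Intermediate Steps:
b(f) = 4 + f² (b(f) = (f² + 0*f) + 4 = (f² + 0) + 4 = f² + 4 = 4 + f²)
-10 - 11*b(6) = -10 - 11*(4 + 6²) = -10 - 11*(4 + 36) = -10 - 11*40 = -10 - 440 = -450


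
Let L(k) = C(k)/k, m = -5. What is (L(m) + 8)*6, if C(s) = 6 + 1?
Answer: 198/5 ≈ 39.600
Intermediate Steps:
C(s) = 7
L(k) = 7/k
(L(m) + 8)*6 = (7/(-5) + 8)*6 = (7*(-1/5) + 8)*6 = (-7/5 + 8)*6 = (33/5)*6 = 198/5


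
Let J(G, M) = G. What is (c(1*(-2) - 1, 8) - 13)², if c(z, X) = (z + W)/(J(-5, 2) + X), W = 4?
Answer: 1444/9 ≈ 160.44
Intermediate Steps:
c(z, X) = (4 + z)/(-5 + X) (c(z, X) = (z + 4)/(-5 + X) = (4 + z)/(-5 + X))
(c(1*(-2) - 1, 8) - 13)² = ((4 + (1*(-2) - 1))/(-5 + 8) - 13)² = ((4 + (-2 - 1))/3 - 13)² = ((4 - 3)/3 - 13)² = ((⅓)*1 - 13)² = (⅓ - 13)² = (-38/3)² = 1444/9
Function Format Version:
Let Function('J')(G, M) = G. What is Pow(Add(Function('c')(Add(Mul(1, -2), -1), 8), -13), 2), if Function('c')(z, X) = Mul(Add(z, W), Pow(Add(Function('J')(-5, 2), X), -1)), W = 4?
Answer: Rational(1444, 9) ≈ 160.44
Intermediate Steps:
Function('c')(z, X) = Mul(Pow(Add(-5, X), -1), Add(4, z)) (Function('c')(z, X) = Mul(Add(z, 4), Pow(Add(-5, X), -1)) = Mul(Add(4, z), Pow(Add(-5, X), -1)) = Mul(Pow(Add(-5, X), -1), Add(4, z)))
Pow(Add(Function('c')(Add(Mul(1, -2), -1), 8), -13), 2) = Pow(Add(Mul(Pow(Add(-5, 8), -1), Add(4, Add(Mul(1, -2), -1))), -13), 2) = Pow(Add(Mul(Pow(3, -1), Add(4, Add(-2, -1))), -13), 2) = Pow(Add(Mul(Rational(1, 3), Add(4, -3)), -13), 2) = Pow(Add(Mul(Rational(1, 3), 1), -13), 2) = Pow(Add(Rational(1, 3), -13), 2) = Pow(Rational(-38, 3), 2) = Rational(1444, 9)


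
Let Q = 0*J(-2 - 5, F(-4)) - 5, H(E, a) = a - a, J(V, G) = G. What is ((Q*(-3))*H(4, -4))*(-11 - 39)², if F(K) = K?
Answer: 0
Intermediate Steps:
H(E, a) = 0
Q = -5 (Q = 0*(-4) - 5 = 0 - 5 = -5)
((Q*(-3))*H(4, -4))*(-11 - 39)² = (-5*(-3)*0)*(-11 - 39)² = (15*0)*(-50)² = 0*2500 = 0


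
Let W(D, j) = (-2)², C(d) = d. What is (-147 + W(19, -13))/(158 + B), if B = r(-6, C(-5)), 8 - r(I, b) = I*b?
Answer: -143/136 ≈ -1.0515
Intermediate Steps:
r(I, b) = 8 - I*b
B = -22 (B = 8 - 1*(-6)*(-5) = 8 - 30 = -22)
W(D, j) = 4
(-147 + W(19, -13))/(158 + B) = (-147 + 4)/(158 - 22) = -143/136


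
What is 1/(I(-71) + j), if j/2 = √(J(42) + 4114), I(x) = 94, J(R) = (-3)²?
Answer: -47/3828 + √4123/3828 ≈ 0.0044960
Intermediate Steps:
J(R) = 9
j = 2*√4123 (j = 2*√(9 + 4114) = 2*√4123 ≈ 128.42)
1/(I(-71) + j) = 1/(94 + 2*√4123)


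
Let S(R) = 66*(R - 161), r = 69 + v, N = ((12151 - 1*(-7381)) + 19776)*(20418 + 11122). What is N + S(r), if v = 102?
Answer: 1239774980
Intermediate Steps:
N = 1239774320 (N = ((12151 + 7381) + 19776)*31540 = (19532 + 19776)*31540 = 39308*31540 = 1239774320)
r = 171 (r = 69 + 102 = 171)
S(R) = -10626 + 66*R (S(R) = 66*(-161 + R) = -10626 + 66*R)
N + S(r) = 1239774320 + (-10626 + 66*171) = 1239774320 + (-10626 + 11286) = 1239774320 + 660 = 1239774980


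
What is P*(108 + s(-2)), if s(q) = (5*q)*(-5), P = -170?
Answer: -26860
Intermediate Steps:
s(q) = -25*q
P*(108 + s(-2)) = -170*(108 - 25*(-2)) = -170*(108 + 50) = -170*158 = -26860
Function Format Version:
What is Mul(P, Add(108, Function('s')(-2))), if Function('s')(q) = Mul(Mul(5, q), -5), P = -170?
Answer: -26860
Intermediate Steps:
Function('s')(q) = Mul(-25, q)
Mul(P, Add(108, Function('s')(-2))) = Mul(-170, Add(108, Mul(-25, -2))) = Mul(-170, Add(108, 50)) = Mul(-170, 158) = -26860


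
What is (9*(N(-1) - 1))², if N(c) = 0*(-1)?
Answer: 81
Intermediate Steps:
N(c) = 0
(9*(N(-1) - 1))² = (9*(0 - 1))² = (9*(-1))² = (-9)² = 81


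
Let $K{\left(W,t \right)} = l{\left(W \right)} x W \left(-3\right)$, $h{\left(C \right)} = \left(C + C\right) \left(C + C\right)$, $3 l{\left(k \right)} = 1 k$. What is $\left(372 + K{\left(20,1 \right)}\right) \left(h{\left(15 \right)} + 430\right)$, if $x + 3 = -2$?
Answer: $3154760$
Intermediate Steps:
$x = -5$ ($x = -3 - 2 = -5$)
$l{\left(k \right)} = \frac{k}{3}$ ($l{\left(k \right)} = \frac{1 k}{3} = \frac{k}{3}$)
$h{\left(C \right)} = 4 C^{2}$ ($h{\left(C \right)} = 2 C 2 C = 4 C^{2}$)
$K{\left(W,t \right)} = 5 W^{2}$ ($K{\left(W,t \right)} = \frac{W}{3} \left(-5\right) W \left(-3\right) = - \frac{5 W}{3} W \left(-3\right) = - \frac{5 W^{2}}{3} \left(-3\right) = 5 W^{2}$)
$\left(372 + K{\left(20,1 \right)}\right) \left(h{\left(15 \right)} + 430\right) = \left(372 + 5 \cdot 20^{2}\right) \left(4 \cdot 15^{2} + 430\right) = \left(372 + 5 \cdot 400\right) \left(4 \cdot 225 + 430\right) = \left(372 + 2000\right) \left(900 + 430\right) = 2372 \cdot 1330 = 3154760$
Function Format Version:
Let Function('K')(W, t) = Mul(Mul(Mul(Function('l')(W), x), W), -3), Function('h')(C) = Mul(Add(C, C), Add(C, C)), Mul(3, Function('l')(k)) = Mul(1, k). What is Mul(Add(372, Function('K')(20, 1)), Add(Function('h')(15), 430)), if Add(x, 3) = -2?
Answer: 3154760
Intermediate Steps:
x = -5 (x = Add(-3, -2) = -5)
Function('l')(k) = Mul(Rational(1, 3), k) (Function('l')(k) = Mul(Rational(1, 3), Mul(1, k)) = Mul(Rational(1, 3), k))
Function('h')(C) = Mul(4, Pow(C, 2)) (Function('h')(C) = Mul(Mul(2, C), Mul(2, C)) = Mul(4, Pow(C, 2)))
Function('K')(W, t) = Mul(5, Pow(W, 2)) (Function('K')(W, t) = Mul(Mul(Mul(Mul(Rational(1, 3), W), -5), W), -3) = Mul(Mul(Mul(Rational(-5, 3), W), W), -3) = Mul(Mul(Rational(-5, 3), Pow(W, 2)), -3) = Mul(5, Pow(W, 2)))
Mul(Add(372, Function('K')(20, 1)), Add(Function('h')(15), 430)) = Mul(Add(372, Mul(5, Pow(20, 2))), Add(Mul(4, Pow(15, 2)), 430)) = Mul(Add(372, Mul(5, 400)), Add(Mul(4, 225), 430)) = Mul(Add(372, 2000), Add(900, 430)) = Mul(2372, 1330) = 3154760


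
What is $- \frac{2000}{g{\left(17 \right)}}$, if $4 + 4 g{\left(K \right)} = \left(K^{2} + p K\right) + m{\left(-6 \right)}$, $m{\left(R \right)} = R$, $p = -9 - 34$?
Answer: $\frac{2000}{113} \approx 17.699$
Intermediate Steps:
$p = -43$ ($p = -9 - 34 = -43$)
$g{\left(K \right)} = - \frac{5}{2} - \frac{43 K}{4} + \frac{K^{2}}{4}$ ($g{\left(K \right)} = -1 + \frac{\left(K^{2} - 43 K\right) - 6}{4} = -1 + \frac{-6 + K^{2} - 43 K}{4} = -1 - \left(\frac{3}{2} - \frac{K^{2}}{4} + \frac{43 K}{4}\right) = - \frac{5}{2} - \frac{43 K}{4} + \frac{K^{2}}{4}$)
$- \frac{2000}{g{\left(17 \right)}} = - \frac{2000}{- \frac{5}{2} - \frac{731}{4} + \frac{17^{2}}{4}} = - \frac{2000}{- \frac{5}{2} - \frac{731}{4} + \frac{1}{4} \cdot 289} = - \frac{2000}{- \frac{5}{2} - \frac{731}{4} + \frac{289}{4}} = - \frac{2000}{-113} = \left(-2000\right) \left(- \frac{1}{113}\right) = \frac{2000}{113}$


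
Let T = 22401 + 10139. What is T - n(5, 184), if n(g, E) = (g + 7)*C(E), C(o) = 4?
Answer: 32492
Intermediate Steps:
T = 32540
n(g, E) = 28 + 4*g (n(g, E) = (g + 7)*4 = (7 + g)*4 = 28 + 4*g)
T - n(5, 184) = 32540 - (28 + 4*5) = 32540 - (28 + 20) = 32540 - 1*48 = 32540 - 48 = 32492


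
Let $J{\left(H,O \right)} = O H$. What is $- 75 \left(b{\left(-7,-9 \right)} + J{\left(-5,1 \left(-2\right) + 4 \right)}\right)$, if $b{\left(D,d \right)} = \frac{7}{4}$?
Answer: $\frac{2475}{4} \approx 618.75$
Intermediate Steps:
$J{\left(H,O \right)} = H O$
$b{\left(D,d \right)} = \frac{7}{4}$ ($b{\left(D,d \right)} = 7 \cdot \frac{1}{4} = \frac{7}{4}$)
$- 75 \left(b{\left(-7,-9 \right)} + J{\left(-5,1 \left(-2\right) + 4 \right)}\right) = - 75 \left(\frac{7}{4} - 5 \left(1 \left(-2\right) + 4\right)\right) = - 75 \left(\frac{7}{4} - 5 \left(-2 + 4\right)\right) = - 75 \left(\frac{7}{4} - 10\right) = \left(-75\right) \left(- \frac{33}{4}\right) = \frac{2475}{4}$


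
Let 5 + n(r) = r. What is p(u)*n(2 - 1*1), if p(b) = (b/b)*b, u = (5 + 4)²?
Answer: -324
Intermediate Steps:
n(r) = -5 + r
u = 81 (u = 9² = 81)
p(b) = b (p(b) = 1*b = b)
p(u)*n(2 - 1*1) = 81*(-5 + (2 - 1*1)) = 81*(-5 + (2 - 1)) = 81*(-5 + 1) = 81*(-4) = -324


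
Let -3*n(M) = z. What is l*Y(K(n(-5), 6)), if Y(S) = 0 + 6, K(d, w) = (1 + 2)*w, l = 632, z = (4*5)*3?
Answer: 3792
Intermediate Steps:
z = 60 (z = 20*3 = 60)
n(M) = -20 (n(M) = -⅓*60 = -20)
K(d, w) = 3*w
Y(S) = 6
l*Y(K(n(-5), 6)) = 632*6 = 3792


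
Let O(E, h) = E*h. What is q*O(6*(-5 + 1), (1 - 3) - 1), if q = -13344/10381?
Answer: -960768/10381 ≈ -92.551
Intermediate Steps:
q = -13344/10381 (q = -13344*1/10381 = -13344/10381 ≈ -1.2854)
q*O(6*(-5 + 1), (1 - 3) - 1) = -13344*6*(-5 + 1)*((1 - 3) - 1)/10381 = -13344*6*(-4)*(-2 - 1)/10381 = -(-320256)*(-3)/10381 = -13344/10381*72 = -960768/10381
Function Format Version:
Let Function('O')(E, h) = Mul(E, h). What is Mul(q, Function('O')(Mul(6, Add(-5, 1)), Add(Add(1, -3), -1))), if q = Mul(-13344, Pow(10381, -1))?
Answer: Rational(-960768, 10381) ≈ -92.551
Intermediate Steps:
q = Rational(-13344, 10381) (q = Mul(-13344, Rational(1, 10381)) = Rational(-13344, 10381) ≈ -1.2854)
Mul(q, Function('O')(Mul(6, Add(-5, 1)), Add(Add(1, -3), -1))) = Mul(Rational(-13344, 10381), Mul(Mul(6, Add(-5, 1)), Add(Add(1, -3), -1))) = Mul(Rational(-13344, 10381), Mul(Mul(6, -4), Add(-2, -1))) = Mul(Rational(-13344, 10381), Mul(-24, -3)) = Mul(Rational(-13344, 10381), 72) = Rational(-960768, 10381)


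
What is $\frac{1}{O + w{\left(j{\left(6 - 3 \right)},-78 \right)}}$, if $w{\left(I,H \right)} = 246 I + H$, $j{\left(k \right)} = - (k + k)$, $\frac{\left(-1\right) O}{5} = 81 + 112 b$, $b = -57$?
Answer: $\frac{1}{29961} \approx 3.3377 \cdot 10^{-5}$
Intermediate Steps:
$O = 31515$ ($O = - 5 \left(81 + 112 \left(-57\right)\right) = - 5 \left(81 - 6384\right) = \left(-5\right) \left(-6303\right) = 31515$)
$j{\left(k \right)} = - 2 k$
$w{\left(I,H \right)} = H + 246 I$
$\frac{1}{O + w{\left(j{\left(6 - 3 \right)},-78 \right)}} = \frac{1}{31515 + \left(-78 + 246 \left(- 2 \left(6 - 3\right)\right)\right)} = \frac{1}{31515 + \left(-78 + 246 \left(\left(-2\right) 3\right)\right)} = \frac{1}{31515 + \left(-78 + 246 \left(-6\right)\right)} = \frac{1}{31515 - 1554} = \frac{1}{29961}$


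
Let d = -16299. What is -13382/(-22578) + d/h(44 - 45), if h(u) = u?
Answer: 184006102/11289 ≈ 16300.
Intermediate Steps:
-13382/(-22578) + d/h(44 - 45) = -13382/(-22578) - 16299/(44 - 45) = -13382*(-1/22578) - 16299/(-1) = 6691/11289 - 16299*(-1) = 6691/11289 + 16299 = 184006102/11289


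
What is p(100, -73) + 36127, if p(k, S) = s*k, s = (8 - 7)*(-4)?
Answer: 35727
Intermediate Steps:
s = -4 (s = 1*(-4) = -4)
p(k, S) = -4*k
p(100, -73) + 36127 = -4*100 + 36127 = -400 + 36127 = 35727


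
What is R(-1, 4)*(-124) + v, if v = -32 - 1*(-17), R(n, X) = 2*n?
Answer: 233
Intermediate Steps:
v = -15 (v = -32 + 17 = -15)
R(-1, 4)*(-124) + v = (2*(-1))*(-124) - 15 = -2*(-124) - 15 = 248 - 15 = 233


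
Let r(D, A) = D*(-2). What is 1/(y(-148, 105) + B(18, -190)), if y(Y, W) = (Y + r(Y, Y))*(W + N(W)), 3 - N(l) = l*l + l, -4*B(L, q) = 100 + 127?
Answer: -4/6525251 ≈ -6.1300e-7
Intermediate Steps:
r(D, A) = -2*D
B(L, q) = -227/4 (B(L, q) = -(100 + 127)/4 = -¼*227 = -227/4)
N(l) = 3 - l - l² (N(l) = 3 - (l*l + l) = 3 - (l² + l) = 3 - (l + l²) = 3 + (-l - l²) = 3 - l - l²)
y(Y, W) = -Y*(3 - W²) (y(Y, W) = (Y - 2*Y)*(W + (3 - W - W²)) = (-Y)*(3 - W²) = -Y*(3 - W²))
1/(y(-148, 105) + B(18, -190)) = 1/(-148*(-3 + 105²) - 227/4) = 1/(-148*(-3 + 11025) - 227/4) = 1/(-148*11022 - 227/4) = 1/(-1631256 - 227/4) = 1/(-6525251/4) = -4/6525251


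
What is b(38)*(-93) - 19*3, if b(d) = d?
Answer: -3591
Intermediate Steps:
b(38)*(-93) - 19*3 = 38*(-93) - 19*3 = -3534 - 57 = -3591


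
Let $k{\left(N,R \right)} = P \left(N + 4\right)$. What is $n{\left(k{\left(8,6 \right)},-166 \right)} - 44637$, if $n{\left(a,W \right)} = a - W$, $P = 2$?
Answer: $-44447$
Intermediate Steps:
$k{\left(N,R \right)} = 8 + 2 N$ ($k{\left(N,R \right)} = 2 \left(N + 4\right) = 2 \left(4 + N\right) = 8 + 2 N$)
$n{\left(k{\left(8,6 \right)},-166 \right)} - 44637 = \left(\left(8 + 2 \cdot 8\right) - -166\right) - 44637 = \left(\left(8 + 16\right) + 166\right) - 44637 = \left(24 + 166\right) - 44637 = 190 - 44637 = -44447$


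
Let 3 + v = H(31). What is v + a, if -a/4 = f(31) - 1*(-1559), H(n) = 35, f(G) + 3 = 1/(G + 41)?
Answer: -111457/18 ≈ -6192.1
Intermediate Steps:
f(G) = -3 + 1/(41 + G) (f(G) = -3 + 1/(G + 41) = -3 + 1/(41 + G))
v = 32 (v = -3 + 35 = 32)
a = -112033/18 (a = -4*((-122 - 3*31)/(41 + 31) - 1*(-1559)) = -4*((-122 - 93)/72 + 1559) = -4*((1/72)*(-215) + 1559) = -4*(-215/72 + 1559) = -4*112033/72 = -112033/18 ≈ -6224.1)
v + a = 32 - 112033/18 = -111457/18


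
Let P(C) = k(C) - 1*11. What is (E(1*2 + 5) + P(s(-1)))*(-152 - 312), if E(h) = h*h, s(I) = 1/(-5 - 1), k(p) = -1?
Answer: -17168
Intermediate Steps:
s(I) = -⅙ (s(I) = 1/(-6) = -⅙)
P(C) = -12 (P(C) = -1 - 1*11 = -1 - 11 = -12)
E(h) = h²
(E(1*2 + 5) + P(s(-1)))*(-152 - 312) = ((1*2 + 5)² - 12)*(-152 - 312) = ((2 + 5)² - 12)*(-464) = (7² - 12)*(-464) = (49 - 12)*(-464) = 37*(-464) = -17168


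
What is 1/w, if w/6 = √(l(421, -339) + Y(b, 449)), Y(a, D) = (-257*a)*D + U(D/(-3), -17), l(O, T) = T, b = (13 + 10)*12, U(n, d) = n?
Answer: -I*√286640610/573281220 ≈ -2.9533e-5*I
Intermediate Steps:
b = 276 (b = 23*12 = 276)
Y(a, D) = -D/3 - 257*D*a (Y(a, D) = (-257*a)*D + D/(-3) = -257*D*a + D*(-⅓) = -257*D*a - D/3 = -D/3 - 257*D*a)
w = 2*I*√286640610 (w = 6*√(-339 + (⅓)*449*(-1 - 771*276)) = 6*√(-339 + (⅓)*449*(-1 - 212796)) = 6*√(-339 + (⅓)*449*(-212797)) = 6*√(-339 - 95545853/3) = 6*√(-95546870/3) = 6*(I*√286640610/3) = 2*I*√286640610 ≈ 33861.0*I)
1/w = 1/(2*I*√286640610) = -I*√286640610/573281220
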